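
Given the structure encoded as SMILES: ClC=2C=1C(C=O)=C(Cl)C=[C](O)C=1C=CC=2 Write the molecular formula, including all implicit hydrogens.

Walk through each heavy atom and fill implicit hydrogens from standard valence (C 4, N 3, O 2, S 2, halogen 1):
  atom 1: Cl (halogen, monovalent) → 0 H
  atom 2: C, bond orders sum to 4 (valence 4) → 0 H
  atom 3: C, bond orders sum to 4 (valence 4) → 0 H
  atom 4: C, bond orders sum to 4 (valence 4) → 0 H
  atom 5: C, bond orders sum to 3 (valence 4) → 1 H
  atom 6: O, bond orders sum to 2 (valence 2) → 0 H
  atom 7: C, bond orders sum to 4 (valence 4) → 0 H
  atom 8: Cl (halogen, monovalent) → 0 H
  atom 9: C, bond orders sum to 3 (valence 4) → 1 H
  atom 10: C with explicit H count 0
  atom 11: O, bond orders sum to 1 (valence 2) → 1 H
  atom 12: C, bond orders sum to 4 (valence 4) → 0 H
  atom 13: C, bond orders sum to 3 (valence 4) → 1 H
  atom 14: C, bond orders sum to 3 (valence 4) → 1 H
  atom 15: C, bond orders sum to 3 (valence 4) → 1 H
Totals → C:11, H:6, Cl:2, O:2.

C11H6Cl2O2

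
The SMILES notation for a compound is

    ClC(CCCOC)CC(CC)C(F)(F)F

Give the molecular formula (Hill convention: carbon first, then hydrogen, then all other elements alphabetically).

C10H18ClF3O

Walk through each heavy atom and fill implicit hydrogens from standard valence (C 4, N 3, O 2, S 2, halogen 1):
  atom 1: Cl (halogen, monovalent) → 0 H
  atom 2: C, bond orders sum to 3 (valence 4) → 1 H
  atom 3: C, bond orders sum to 2 (valence 4) → 2 H
  atom 4: C, bond orders sum to 2 (valence 4) → 2 H
  atom 5: C, bond orders sum to 2 (valence 4) → 2 H
  atom 6: O, bond orders sum to 2 (valence 2) → 0 H
  atom 7: C, bond orders sum to 1 (valence 4) → 3 H
  atom 8: C, bond orders sum to 2 (valence 4) → 2 H
  atom 9: C, bond orders sum to 3 (valence 4) → 1 H
  atom 10: C, bond orders sum to 2 (valence 4) → 2 H
  atom 11: C, bond orders sum to 1 (valence 4) → 3 H
  atom 12: C, bond orders sum to 4 (valence 4) → 0 H
  atom 13: F (halogen, monovalent) → 0 H
  atom 14: F (halogen, monovalent) → 0 H
  atom 15: F (halogen, monovalent) → 0 H
Totals → C:10, H:18, Cl:1, F:3, O:1.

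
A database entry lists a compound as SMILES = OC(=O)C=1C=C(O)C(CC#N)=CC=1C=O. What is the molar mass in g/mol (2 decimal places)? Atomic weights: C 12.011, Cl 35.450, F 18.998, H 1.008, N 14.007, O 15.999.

205.17 g/mol

First, the molecular formula is C10H7NO4 (counting implicit H from valence).
  C: 10 × 12.011 = 120.110
  H: 7 × 1.008 = 7.056
  N: 1 × 14.007 = 14.007
  O: 4 × 15.999 = 63.996
Sum: 10×12.011 + 7×1.008 + 1×14.007 + 4×15.999 = 205.169 → 205.17 g/mol.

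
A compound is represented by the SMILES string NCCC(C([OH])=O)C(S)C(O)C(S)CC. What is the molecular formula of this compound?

Walk through each heavy atom and fill implicit hydrogens from standard valence (C 4, N 3, O 2, S 2, halogen 1):
  atom 1: N, bond orders sum to 1 (valence 3) → 2 H
  atom 2: C, bond orders sum to 2 (valence 4) → 2 H
  atom 3: C, bond orders sum to 2 (valence 4) → 2 H
  atom 4: C, bond orders sum to 3 (valence 4) → 1 H
  atom 5: C, bond orders sum to 4 (valence 4) → 0 H
  atom 6: O with explicit H count 1
  atom 7: O, bond orders sum to 2 (valence 2) → 0 H
  atom 8: C, bond orders sum to 3 (valence 4) → 1 H
  atom 9: S, bond orders sum to 1 (valence 2) → 1 H
  atom 10: C, bond orders sum to 3 (valence 4) → 1 H
  atom 11: O, bond orders sum to 1 (valence 2) → 1 H
  atom 12: C, bond orders sum to 3 (valence 4) → 1 H
  atom 13: S, bond orders sum to 1 (valence 2) → 1 H
  atom 14: C, bond orders sum to 2 (valence 4) → 2 H
  atom 15: C, bond orders sum to 1 (valence 4) → 3 H
Totals → C:9, H:19, N:1, O:3, S:2.

C9H19NO3S2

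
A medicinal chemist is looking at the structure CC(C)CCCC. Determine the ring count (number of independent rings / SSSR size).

In SMILES, each pair of matching ring-closure digits denotes one ring-closing bond; the number of such bonds equals the number of independent rings.
Ring-closure bonds here: 0.

0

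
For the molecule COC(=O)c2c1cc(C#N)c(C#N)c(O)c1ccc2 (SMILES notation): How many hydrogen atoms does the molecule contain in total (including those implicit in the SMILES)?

Walk through each heavy atom and fill implicit hydrogens from standard valence (C 4, N 3, O 2, S 2, halogen 1); for lowercase aromatic atoms, an aromatic c carries 1 H when it has two neighbours and 0 H with three, and aromatic n carries 0 H:
  atom 1: C, bond orders sum to 1 (valence 4) → 3 H
  atom 2: O, bond orders sum to 2 (valence 2) → 0 H
  atom 3: C, bond orders sum to 4 (valence 4) → 0 H
  atom 4: O, bond orders sum to 2 (valence 2) → 0 H
  atom 5: aromatic c, 3 neighbours → 0 H
  atom 6: aromatic c, 3 neighbours → 0 H
  atom 7: aromatic c, 2 neighbours → 1 H
  atom 8: aromatic c, 3 neighbours → 0 H
  atom 9: C, bond orders sum to 4 (valence 4) → 0 H
  atom 10: N, bond orders sum to 3 (valence 3) → 0 H
  atom 11: aromatic c, 3 neighbours → 0 H
  atom 12: C, bond orders sum to 4 (valence 4) → 0 H
  atom 13: N, bond orders sum to 3 (valence 3) → 0 H
  atom 14: aromatic c, 3 neighbours → 0 H
  atom 15: O, bond orders sum to 1 (valence 2) → 1 H
  atom 16: aromatic c, 3 neighbours → 0 H
  atom 17: aromatic c, 2 neighbours → 1 H
  atom 18: aromatic c, 2 neighbours → 1 H
  atom 19: aromatic c, 2 neighbours → 1 H
Total hydrogens: 8.

8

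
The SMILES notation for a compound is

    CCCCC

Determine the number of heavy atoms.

Every atom symbol written in the SMILES (organic subset) is one heavy atom; implicit H are not written.
Heavy atoms by element → C:5.
Total: 5.

5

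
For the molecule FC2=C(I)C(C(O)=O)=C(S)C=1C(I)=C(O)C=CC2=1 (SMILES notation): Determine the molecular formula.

C11H5FI2O3S

Walk through each heavy atom and fill implicit hydrogens from standard valence (C 4, N 3, O 2, S 2, halogen 1):
  atom 1: F (halogen, monovalent) → 0 H
  atom 2: C, bond orders sum to 4 (valence 4) → 0 H
  atom 3: C, bond orders sum to 4 (valence 4) → 0 H
  atom 4: I (halogen, monovalent) → 0 H
  atom 5: C, bond orders sum to 4 (valence 4) → 0 H
  atom 6: C, bond orders sum to 4 (valence 4) → 0 H
  atom 7: O, bond orders sum to 1 (valence 2) → 1 H
  atom 8: O, bond orders sum to 2 (valence 2) → 0 H
  atom 9: C, bond orders sum to 4 (valence 4) → 0 H
  atom 10: S, bond orders sum to 1 (valence 2) → 1 H
  atom 11: C, bond orders sum to 4 (valence 4) → 0 H
  atom 12: C, bond orders sum to 4 (valence 4) → 0 H
  atom 13: I (halogen, monovalent) → 0 H
  atom 14: C, bond orders sum to 4 (valence 4) → 0 H
  atom 15: O, bond orders sum to 1 (valence 2) → 1 H
  atom 16: C, bond orders sum to 3 (valence 4) → 1 H
  atom 17: C, bond orders sum to 3 (valence 4) → 1 H
  atom 18: C, bond orders sum to 4 (valence 4) → 0 H
Totals → C:11, H:5, F:1, I:2, O:3, S:1.
In Hill order: C11H5FI2O3S.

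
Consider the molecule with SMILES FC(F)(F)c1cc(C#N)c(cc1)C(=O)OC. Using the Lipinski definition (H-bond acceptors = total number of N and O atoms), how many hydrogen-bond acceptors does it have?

N atoms: 1; O atoms: 2.
Lipinski HBA = 1 + 2 = 3.

3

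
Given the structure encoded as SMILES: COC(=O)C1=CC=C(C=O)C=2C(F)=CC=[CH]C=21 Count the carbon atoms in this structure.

13

Count every carbon token in the SMILES (each C, including those in ring-closure positions and inside branches).
Carbon count: 13.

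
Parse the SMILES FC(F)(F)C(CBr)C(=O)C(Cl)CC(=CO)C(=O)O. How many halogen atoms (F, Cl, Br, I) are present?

Halogen atoms appear at heavy-atom positions 1, 3, 4, 7, 11 (1×Br, 1×Cl, 3×F).
Other groups present: 1 alkene, 1 carboxylic acid, 1 hydroxyl, 1 ketone.
Halogen count: 5.

5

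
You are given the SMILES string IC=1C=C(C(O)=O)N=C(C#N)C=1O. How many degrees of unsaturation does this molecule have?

7

Molecular formula: C7H3IN2O3.
DoU = (2C + 2 + N − H − X) / 2, where X is the halogen count and O/S are ignored.
    = (2·7 + 2 + 2 − 3 − 1) / 2 = 14 / 2 = 7.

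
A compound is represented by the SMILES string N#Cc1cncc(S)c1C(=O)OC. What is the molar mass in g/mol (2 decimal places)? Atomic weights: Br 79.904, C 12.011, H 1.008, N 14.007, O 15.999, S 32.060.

194.21 g/mol

First, the molecular formula is C8H6N2O2S (counting implicit H from valence).
  C: 8 × 12.011 = 96.088
  H: 6 × 1.008 = 6.048
  N: 2 × 14.007 = 28.014
  O: 2 × 15.999 = 31.998
  S: 1 × 32.060 = 32.060
Sum: 8×12.011 + 6×1.008 + 2×14.007 + 2×15.999 + 1×32.060 = 194.208 → 194.21 g/mol.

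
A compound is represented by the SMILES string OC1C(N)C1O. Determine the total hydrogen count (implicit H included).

Walk through each heavy atom and fill implicit hydrogens from standard valence (C 4, N 3, O 2, S 2, halogen 1):
  atom 1: O, bond orders sum to 1 (valence 2) → 1 H
  atom 2: C, bond orders sum to 3 (valence 4) → 1 H
  atom 3: C, bond orders sum to 3 (valence 4) → 1 H
  atom 4: N, bond orders sum to 1 (valence 3) → 2 H
  atom 5: C, bond orders sum to 3 (valence 4) → 1 H
  atom 6: O, bond orders sum to 1 (valence 2) → 1 H
Total hydrogens: 7.

7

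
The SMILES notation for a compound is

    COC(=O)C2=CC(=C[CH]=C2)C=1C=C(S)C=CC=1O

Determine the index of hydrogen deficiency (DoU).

9

Degree of unsaturation = (number of rings) + (number of π bonds).
Ring closures in the SMILES: 2.
π bonds: 7 double bonds (each 1 DoU) → 7 DoU from unsaturation.
Total DoU = 2 + 7 = 9.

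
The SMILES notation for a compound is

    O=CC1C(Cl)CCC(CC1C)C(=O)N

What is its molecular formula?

Walk through each heavy atom and fill implicit hydrogens from standard valence (C 4, N 3, O 2, S 2, halogen 1):
  atom 1: O, bond orders sum to 2 (valence 2) → 0 H
  atom 2: C, bond orders sum to 3 (valence 4) → 1 H
  atom 3: C, bond orders sum to 3 (valence 4) → 1 H
  atom 4: C, bond orders sum to 3 (valence 4) → 1 H
  atom 5: Cl (halogen, monovalent) → 0 H
  atom 6: C, bond orders sum to 2 (valence 4) → 2 H
  atom 7: C, bond orders sum to 2 (valence 4) → 2 H
  atom 8: C, bond orders sum to 3 (valence 4) → 1 H
  atom 9: C, bond orders sum to 2 (valence 4) → 2 H
  atom 10: C, bond orders sum to 3 (valence 4) → 1 H
  atom 11: C, bond orders sum to 1 (valence 4) → 3 H
  atom 12: C, bond orders sum to 4 (valence 4) → 0 H
  atom 13: O, bond orders sum to 2 (valence 2) → 0 H
  atom 14: N, bond orders sum to 1 (valence 3) → 2 H
Totals → C:10, H:16, Cl:1, N:1, O:2.

C10H16ClNO2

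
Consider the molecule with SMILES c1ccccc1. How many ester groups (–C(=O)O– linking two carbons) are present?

Scan the SMILES for the ester motif — none present.

0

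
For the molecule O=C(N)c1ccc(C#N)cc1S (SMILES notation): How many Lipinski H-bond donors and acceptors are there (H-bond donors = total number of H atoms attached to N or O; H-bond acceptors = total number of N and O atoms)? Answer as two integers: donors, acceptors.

2, 3

Donors: find every N or O and count the H atoms it carries.
  atom 1 (O): bond orders sum to 2 → 0 H
  atom 3 (N): bond orders sum to 1 → 2 H
  atom 9 (N): bond orders sum to 3 → 0 H
Lipinski HBD = 2.
Acceptors: N atoms = 2, O atoms = 1 → HBA = 3.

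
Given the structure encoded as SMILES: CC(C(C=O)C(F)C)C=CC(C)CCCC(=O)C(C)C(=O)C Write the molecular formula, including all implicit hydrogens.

Walk through each heavy atom and fill implicit hydrogens from standard valence (C 4, N 3, O 2, S 2, halogen 1):
  atom 1: C, bond orders sum to 1 (valence 4) → 3 H
  atom 2: C, bond orders sum to 3 (valence 4) → 1 H
  atom 3: C, bond orders sum to 3 (valence 4) → 1 H
  atom 4: C, bond orders sum to 3 (valence 4) → 1 H
  atom 5: O, bond orders sum to 2 (valence 2) → 0 H
  atom 6: C, bond orders sum to 3 (valence 4) → 1 H
  atom 7: F (halogen, monovalent) → 0 H
  atom 8: C, bond orders sum to 1 (valence 4) → 3 H
  atom 9: C, bond orders sum to 3 (valence 4) → 1 H
  atom 10: C, bond orders sum to 3 (valence 4) → 1 H
  atom 11: C, bond orders sum to 3 (valence 4) → 1 H
  atom 12: C, bond orders sum to 1 (valence 4) → 3 H
  atom 13: C, bond orders sum to 2 (valence 4) → 2 H
  atom 14: C, bond orders sum to 2 (valence 4) → 2 H
  atom 15: C, bond orders sum to 2 (valence 4) → 2 H
  atom 16: C, bond orders sum to 4 (valence 4) → 0 H
  atom 17: O, bond orders sum to 2 (valence 2) → 0 H
  atom 18: C, bond orders sum to 3 (valence 4) → 1 H
  atom 19: C, bond orders sum to 1 (valence 4) → 3 H
  atom 20: C, bond orders sum to 4 (valence 4) → 0 H
  atom 21: O, bond orders sum to 2 (valence 2) → 0 H
  atom 22: C, bond orders sum to 1 (valence 4) → 3 H
Totals → C:18, H:29, F:1, O:3.
In Hill order: C18H29FO3.

C18H29FO3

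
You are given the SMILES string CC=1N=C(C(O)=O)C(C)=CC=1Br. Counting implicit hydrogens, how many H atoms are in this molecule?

Walk through each heavy atom and fill implicit hydrogens from standard valence (C 4, N 3, O 2, S 2, halogen 1):
  atom 1: C, bond orders sum to 1 (valence 4) → 3 H
  atom 2: C, bond orders sum to 4 (valence 4) → 0 H
  atom 3: N, bond orders sum to 3 (valence 3) → 0 H
  atom 4: C, bond orders sum to 4 (valence 4) → 0 H
  atom 5: C, bond orders sum to 4 (valence 4) → 0 H
  atom 6: O, bond orders sum to 1 (valence 2) → 1 H
  atom 7: O, bond orders sum to 2 (valence 2) → 0 H
  atom 8: C, bond orders sum to 4 (valence 4) → 0 H
  atom 9: C, bond orders sum to 1 (valence 4) → 3 H
  atom 10: C, bond orders sum to 3 (valence 4) → 1 H
  atom 11: C, bond orders sum to 4 (valence 4) → 0 H
  atom 12: Br (halogen, monovalent) → 0 H
Total hydrogens: 8.

8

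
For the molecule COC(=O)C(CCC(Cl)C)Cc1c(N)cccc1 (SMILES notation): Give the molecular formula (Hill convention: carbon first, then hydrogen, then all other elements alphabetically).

C14H20ClNO2

Walk through each heavy atom and fill implicit hydrogens from standard valence (C 4, N 3, O 2, S 2, halogen 1); for lowercase aromatic atoms, an aromatic c carries 1 H when it has two neighbours and 0 H with three, and aromatic n carries 0 H:
  atom 1: C, bond orders sum to 1 (valence 4) → 3 H
  atom 2: O, bond orders sum to 2 (valence 2) → 0 H
  atom 3: C, bond orders sum to 4 (valence 4) → 0 H
  atom 4: O, bond orders sum to 2 (valence 2) → 0 H
  atom 5: C, bond orders sum to 3 (valence 4) → 1 H
  atom 6: C, bond orders sum to 2 (valence 4) → 2 H
  atom 7: C, bond orders sum to 2 (valence 4) → 2 H
  atom 8: C, bond orders sum to 3 (valence 4) → 1 H
  atom 9: Cl (halogen, monovalent) → 0 H
  atom 10: C, bond orders sum to 1 (valence 4) → 3 H
  atom 11: C, bond orders sum to 2 (valence 4) → 2 H
  atom 12: aromatic c, 3 neighbours → 0 H
  atom 13: aromatic c, 3 neighbours → 0 H
  atom 14: N, bond orders sum to 1 (valence 3) → 2 H
  atom 15: aromatic c, 2 neighbours → 1 H
  atom 16: aromatic c, 2 neighbours → 1 H
  atom 17: aromatic c, 2 neighbours → 1 H
  atom 18: aromatic c, 2 neighbours → 1 H
Totals → C:14, H:20, Cl:1, N:1, O:2.
In Hill order: C14H20ClNO2.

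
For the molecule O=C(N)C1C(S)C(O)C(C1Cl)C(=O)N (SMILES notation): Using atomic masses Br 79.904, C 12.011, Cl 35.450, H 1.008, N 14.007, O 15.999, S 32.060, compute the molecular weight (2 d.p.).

238.69 g/mol

First, the molecular formula is C7H11ClN2O3S (counting implicit H from valence).
  C: 7 × 12.011 = 84.077
  Cl: 1 × 35.450 = 35.450
  H: 11 × 1.008 = 11.088
  N: 2 × 14.007 = 28.014
  O: 3 × 15.999 = 47.997
  S: 1 × 32.060 = 32.060
Sum: 7×12.011 + 1×35.450 + 11×1.008 + 2×14.007 + 3×15.999 + 1×32.060 = 238.686 → 238.69 g/mol.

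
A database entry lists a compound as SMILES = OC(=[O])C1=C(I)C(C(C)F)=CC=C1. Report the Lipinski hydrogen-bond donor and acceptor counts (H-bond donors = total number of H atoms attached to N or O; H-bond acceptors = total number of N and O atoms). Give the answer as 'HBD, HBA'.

1, 2

Donors: find every N or O and count the H atoms it carries.
  atom 1 (O): bond orders sum to 1 → 1 H
  atom 3 (O): bond orders sum to 2 → 0 H
Lipinski HBD = 1.
Acceptors: N atoms = 0, O atoms = 2 → HBA = 2.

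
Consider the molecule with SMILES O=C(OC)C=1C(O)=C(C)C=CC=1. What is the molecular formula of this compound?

C9H10O3

Walk through each heavy atom and fill implicit hydrogens from standard valence (C 4, N 3, O 2, S 2, halogen 1):
  atom 1: O, bond orders sum to 2 (valence 2) → 0 H
  atom 2: C, bond orders sum to 4 (valence 4) → 0 H
  atom 3: O, bond orders sum to 2 (valence 2) → 0 H
  atom 4: C, bond orders sum to 1 (valence 4) → 3 H
  atom 5: C, bond orders sum to 4 (valence 4) → 0 H
  atom 6: C, bond orders sum to 4 (valence 4) → 0 H
  atom 7: O, bond orders sum to 1 (valence 2) → 1 H
  atom 8: C, bond orders sum to 4 (valence 4) → 0 H
  atom 9: C, bond orders sum to 1 (valence 4) → 3 H
  atom 10: C, bond orders sum to 3 (valence 4) → 1 H
  atom 11: C, bond orders sum to 3 (valence 4) → 1 H
  atom 12: C, bond orders sum to 3 (valence 4) → 1 H
Totals → C:9, H:10, O:3.
In Hill order: C9H10O3.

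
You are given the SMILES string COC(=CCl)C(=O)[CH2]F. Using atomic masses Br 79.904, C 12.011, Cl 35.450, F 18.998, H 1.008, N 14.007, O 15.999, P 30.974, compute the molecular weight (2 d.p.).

152.55 g/mol

First, the molecular formula is C5H6ClFO2 (counting implicit H from valence).
  C: 5 × 12.011 = 60.055
  Cl: 1 × 35.450 = 35.450
  F: 1 × 18.998 = 18.998
  H: 6 × 1.008 = 6.048
  O: 2 × 15.999 = 31.998
Sum: 5×12.011 + 1×35.450 + 1×18.998 + 6×1.008 + 2×15.999 = 152.549 → 152.55 g/mol.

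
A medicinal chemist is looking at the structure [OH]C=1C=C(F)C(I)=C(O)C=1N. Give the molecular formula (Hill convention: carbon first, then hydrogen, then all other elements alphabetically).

C6H5FINO2

Walk through each heavy atom and fill implicit hydrogens from standard valence (C 4, N 3, O 2, S 2, halogen 1):
  atom 1: O with explicit H count 1
  atom 2: C, bond orders sum to 4 (valence 4) → 0 H
  atom 3: C, bond orders sum to 3 (valence 4) → 1 H
  atom 4: C, bond orders sum to 4 (valence 4) → 0 H
  atom 5: F (halogen, monovalent) → 0 H
  atom 6: C, bond orders sum to 4 (valence 4) → 0 H
  atom 7: I (halogen, monovalent) → 0 H
  atom 8: C, bond orders sum to 4 (valence 4) → 0 H
  atom 9: O, bond orders sum to 1 (valence 2) → 1 H
  atom 10: C, bond orders sum to 4 (valence 4) → 0 H
  atom 11: N, bond orders sum to 1 (valence 3) → 2 H
Totals → C:6, H:5, F:1, I:1, N:1, O:2.
In Hill order: C6H5FINO2.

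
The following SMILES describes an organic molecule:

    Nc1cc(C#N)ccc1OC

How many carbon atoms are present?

8

Count every carbon token in the SMILES (each C, including those in ring-closure positions and inside branches).
Carbon count: 8.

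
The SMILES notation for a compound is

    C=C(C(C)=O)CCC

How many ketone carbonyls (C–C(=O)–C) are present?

The ketone motif appears at heavy-atom position 3 in the SMILES.
Other groups present: 1 alkene.
Ketone count: 1.

1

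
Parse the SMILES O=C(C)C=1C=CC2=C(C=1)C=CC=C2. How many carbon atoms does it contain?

12

Count every carbon token in the SMILES (each C, including those in ring-closure positions and inside branches).
Carbon count: 12.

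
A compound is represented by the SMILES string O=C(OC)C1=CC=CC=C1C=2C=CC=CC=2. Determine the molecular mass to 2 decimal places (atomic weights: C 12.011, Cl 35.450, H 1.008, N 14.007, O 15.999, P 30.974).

First, the molecular formula is C14H12O2 (counting implicit H from valence).
  C: 14 × 12.011 = 168.154
  H: 12 × 1.008 = 12.096
  O: 2 × 15.999 = 31.998
Sum: 14×12.011 + 12×1.008 + 2×15.999 = 212.248 → 212.25 g/mol.

212.25 g/mol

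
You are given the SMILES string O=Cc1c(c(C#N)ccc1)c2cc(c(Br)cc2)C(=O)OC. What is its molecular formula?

C16H10BrNO3

Walk through each heavy atom and fill implicit hydrogens from standard valence (C 4, N 3, O 2, S 2, halogen 1); for lowercase aromatic atoms, an aromatic c carries 1 H when it has two neighbours and 0 H with three, and aromatic n carries 0 H:
  atom 1: O, bond orders sum to 2 (valence 2) → 0 H
  atom 2: C, bond orders sum to 3 (valence 4) → 1 H
  atom 3: aromatic c, 3 neighbours → 0 H
  atom 4: aromatic c, 3 neighbours → 0 H
  atom 5: aromatic c, 3 neighbours → 0 H
  atom 6: C, bond orders sum to 4 (valence 4) → 0 H
  atom 7: N, bond orders sum to 3 (valence 3) → 0 H
  atom 8: aromatic c, 2 neighbours → 1 H
  atom 9: aromatic c, 2 neighbours → 1 H
  atom 10: aromatic c, 2 neighbours → 1 H
  atom 11: aromatic c, 3 neighbours → 0 H
  atom 12: aromatic c, 2 neighbours → 1 H
  atom 13: aromatic c, 3 neighbours → 0 H
  atom 14: aromatic c, 3 neighbours → 0 H
  atom 15: Br (halogen, monovalent) → 0 H
  atom 16: aromatic c, 2 neighbours → 1 H
  atom 17: aromatic c, 2 neighbours → 1 H
  atom 18: C, bond orders sum to 4 (valence 4) → 0 H
  atom 19: O, bond orders sum to 2 (valence 2) → 0 H
  atom 20: O, bond orders sum to 2 (valence 2) → 0 H
  atom 21: C, bond orders sum to 1 (valence 4) → 3 H
Totals → C:16, H:10, Br:1, N:1, O:3.
In Hill order: C16H10BrNO3.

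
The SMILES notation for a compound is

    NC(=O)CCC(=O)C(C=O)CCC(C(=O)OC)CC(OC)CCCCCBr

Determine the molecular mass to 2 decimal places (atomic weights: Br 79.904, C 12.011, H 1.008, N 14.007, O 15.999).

450.37 g/mol

First, the molecular formula is C19H32BrNO6 (counting implicit H from valence).
  Br: 1 × 79.904 = 79.904
  C: 19 × 12.011 = 228.209
  H: 32 × 1.008 = 32.256
  N: 1 × 14.007 = 14.007
  O: 6 × 15.999 = 95.994
Sum: 1×79.904 + 19×12.011 + 32×1.008 + 1×14.007 + 6×15.999 = 450.370 → 450.37 g/mol.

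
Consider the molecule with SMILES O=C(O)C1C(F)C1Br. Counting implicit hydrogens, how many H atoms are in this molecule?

4

Walk through each heavy atom and fill implicit hydrogens from standard valence (C 4, N 3, O 2, S 2, halogen 1):
  atom 1: O, bond orders sum to 2 (valence 2) → 0 H
  atom 2: C, bond orders sum to 4 (valence 4) → 0 H
  atom 3: O, bond orders sum to 1 (valence 2) → 1 H
  atom 4: C, bond orders sum to 3 (valence 4) → 1 H
  atom 5: C, bond orders sum to 3 (valence 4) → 1 H
  atom 6: F (halogen, monovalent) → 0 H
  atom 7: C, bond orders sum to 3 (valence 4) → 1 H
  atom 8: Br (halogen, monovalent) → 0 H
Total hydrogens: 4.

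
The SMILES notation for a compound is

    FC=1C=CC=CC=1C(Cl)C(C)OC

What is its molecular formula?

C10H12ClFO

Walk through each heavy atom and fill implicit hydrogens from standard valence (C 4, N 3, O 2, S 2, halogen 1):
  atom 1: F (halogen, monovalent) → 0 H
  atom 2: C, bond orders sum to 4 (valence 4) → 0 H
  atom 3: C, bond orders sum to 3 (valence 4) → 1 H
  atom 4: C, bond orders sum to 3 (valence 4) → 1 H
  atom 5: C, bond orders sum to 3 (valence 4) → 1 H
  atom 6: C, bond orders sum to 3 (valence 4) → 1 H
  atom 7: C, bond orders sum to 4 (valence 4) → 0 H
  atom 8: C, bond orders sum to 3 (valence 4) → 1 H
  atom 9: Cl (halogen, monovalent) → 0 H
  atom 10: C, bond orders sum to 3 (valence 4) → 1 H
  atom 11: C, bond orders sum to 1 (valence 4) → 3 H
  atom 12: O, bond orders sum to 2 (valence 2) → 0 H
  atom 13: C, bond orders sum to 1 (valence 4) → 3 H
Totals → C:10, H:12, Cl:1, F:1, O:1.
In Hill order: C10H12ClFO.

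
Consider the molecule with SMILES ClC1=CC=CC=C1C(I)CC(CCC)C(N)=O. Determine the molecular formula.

C13H17ClINO

Walk through each heavy atom and fill implicit hydrogens from standard valence (C 4, N 3, O 2, S 2, halogen 1):
  atom 1: Cl (halogen, monovalent) → 0 H
  atom 2: C, bond orders sum to 4 (valence 4) → 0 H
  atom 3: C, bond orders sum to 3 (valence 4) → 1 H
  atom 4: C, bond orders sum to 3 (valence 4) → 1 H
  atom 5: C, bond orders sum to 3 (valence 4) → 1 H
  atom 6: C, bond orders sum to 3 (valence 4) → 1 H
  atom 7: C, bond orders sum to 4 (valence 4) → 0 H
  atom 8: C, bond orders sum to 3 (valence 4) → 1 H
  atom 9: I (halogen, monovalent) → 0 H
  atom 10: C, bond orders sum to 2 (valence 4) → 2 H
  atom 11: C, bond orders sum to 3 (valence 4) → 1 H
  atom 12: C, bond orders sum to 2 (valence 4) → 2 H
  atom 13: C, bond orders sum to 2 (valence 4) → 2 H
  atom 14: C, bond orders sum to 1 (valence 4) → 3 H
  atom 15: C, bond orders sum to 4 (valence 4) → 0 H
  atom 16: N, bond orders sum to 1 (valence 3) → 2 H
  atom 17: O, bond orders sum to 2 (valence 2) → 0 H
Totals → C:13, H:17, Cl:1, I:1, N:1, O:1.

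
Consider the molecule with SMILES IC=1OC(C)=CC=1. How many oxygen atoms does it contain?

Scan the SMILES for O atoms (remember two-letter symbols like Cl and Br are single atoms).
Oxygen count: 1.

1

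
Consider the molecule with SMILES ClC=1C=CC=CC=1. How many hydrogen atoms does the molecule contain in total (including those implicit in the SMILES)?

Walk through each heavy atom and fill implicit hydrogens from standard valence (C 4, N 3, O 2, S 2, halogen 1):
  atom 1: Cl (halogen, monovalent) → 0 H
  atom 2: C, bond orders sum to 4 (valence 4) → 0 H
  atom 3: C, bond orders sum to 3 (valence 4) → 1 H
  atom 4: C, bond orders sum to 3 (valence 4) → 1 H
  atom 5: C, bond orders sum to 3 (valence 4) → 1 H
  atom 6: C, bond orders sum to 3 (valence 4) → 1 H
  atom 7: C, bond orders sum to 3 (valence 4) → 1 H
Total hydrogens: 5.

5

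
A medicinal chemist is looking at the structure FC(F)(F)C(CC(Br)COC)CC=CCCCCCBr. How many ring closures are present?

0

In SMILES, each pair of matching ring-closure digits denotes one ring-closing bond; the number of such bonds equals the number of independent rings.
Ring-closure bonds here: 0.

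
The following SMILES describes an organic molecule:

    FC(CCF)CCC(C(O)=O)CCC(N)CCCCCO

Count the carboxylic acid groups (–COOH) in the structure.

The carboxylic acid motif appears at heavy-atom position 9 in the SMILES.
Other groups present: 1 hydroxyl, 1 primary amine.
Carboxylic acid count: 1.

1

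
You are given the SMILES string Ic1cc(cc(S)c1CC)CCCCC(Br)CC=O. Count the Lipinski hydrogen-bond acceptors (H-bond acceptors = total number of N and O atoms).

N atoms: 0; O atoms: 1.
Lipinski HBA = 0 + 1 = 1.

1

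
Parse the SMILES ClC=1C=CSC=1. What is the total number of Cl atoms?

Scan the SMILES for Cl atoms (remember two-letter symbols like Cl and Br are single atoms).
Chlorine count: 1.

1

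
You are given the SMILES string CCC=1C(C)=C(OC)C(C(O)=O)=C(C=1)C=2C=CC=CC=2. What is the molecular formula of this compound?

Walk through each heavy atom and fill implicit hydrogens from standard valence (C 4, N 3, O 2, S 2, halogen 1):
  atom 1: C, bond orders sum to 1 (valence 4) → 3 H
  atom 2: C, bond orders sum to 2 (valence 4) → 2 H
  atom 3: C, bond orders sum to 4 (valence 4) → 0 H
  atom 4: C, bond orders sum to 4 (valence 4) → 0 H
  atom 5: C, bond orders sum to 1 (valence 4) → 3 H
  atom 6: C, bond orders sum to 4 (valence 4) → 0 H
  atom 7: O, bond orders sum to 2 (valence 2) → 0 H
  atom 8: C, bond orders sum to 1 (valence 4) → 3 H
  atom 9: C, bond orders sum to 4 (valence 4) → 0 H
  atom 10: C, bond orders sum to 4 (valence 4) → 0 H
  atom 11: O, bond orders sum to 1 (valence 2) → 1 H
  atom 12: O, bond orders sum to 2 (valence 2) → 0 H
  atom 13: C, bond orders sum to 4 (valence 4) → 0 H
  atom 14: C, bond orders sum to 3 (valence 4) → 1 H
  atom 15: C, bond orders sum to 4 (valence 4) → 0 H
  atom 16: C, bond orders sum to 3 (valence 4) → 1 H
  atom 17: C, bond orders sum to 3 (valence 4) → 1 H
  atom 18: C, bond orders sum to 3 (valence 4) → 1 H
  atom 19: C, bond orders sum to 3 (valence 4) → 1 H
  atom 20: C, bond orders sum to 3 (valence 4) → 1 H
Totals → C:17, H:18, O:3.
In Hill order: C17H18O3.

C17H18O3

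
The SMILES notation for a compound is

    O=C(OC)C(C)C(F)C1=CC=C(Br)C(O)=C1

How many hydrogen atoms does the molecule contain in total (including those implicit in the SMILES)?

Walk through each heavy atom and fill implicit hydrogens from standard valence (C 4, N 3, O 2, S 2, halogen 1):
  atom 1: O, bond orders sum to 2 (valence 2) → 0 H
  atom 2: C, bond orders sum to 4 (valence 4) → 0 H
  atom 3: O, bond orders sum to 2 (valence 2) → 0 H
  atom 4: C, bond orders sum to 1 (valence 4) → 3 H
  atom 5: C, bond orders sum to 3 (valence 4) → 1 H
  atom 6: C, bond orders sum to 1 (valence 4) → 3 H
  atom 7: C, bond orders sum to 3 (valence 4) → 1 H
  atom 8: F (halogen, monovalent) → 0 H
  atom 9: C, bond orders sum to 4 (valence 4) → 0 H
  atom 10: C, bond orders sum to 3 (valence 4) → 1 H
  atom 11: C, bond orders sum to 3 (valence 4) → 1 H
  atom 12: C, bond orders sum to 4 (valence 4) → 0 H
  atom 13: Br (halogen, monovalent) → 0 H
  atom 14: C, bond orders sum to 4 (valence 4) → 0 H
  atom 15: O, bond orders sum to 1 (valence 2) → 1 H
  atom 16: C, bond orders sum to 3 (valence 4) → 1 H
Total hydrogens: 12.

12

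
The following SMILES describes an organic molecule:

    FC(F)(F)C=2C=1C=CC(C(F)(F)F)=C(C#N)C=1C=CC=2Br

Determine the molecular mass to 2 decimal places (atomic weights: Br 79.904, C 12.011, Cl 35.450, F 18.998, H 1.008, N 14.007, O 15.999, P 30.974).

368.07 g/mol

First, the molecular formula is C13H4BrF6N (counting implicit H from valence).
  Br: 1 × 79.904 = 79.904
  C: 13 × 12.011 = 156.143
  F: 6 × 18.998 = 113.988
  H: 4 × 1.008 = 4.032
  N: 1 × 14.007 = 14.007
Sum: 1×79.904 + 13×12.011 + 6×18.998 + 4×1.008 + 1×14.007 = 368.074 → 368.07 g/mol.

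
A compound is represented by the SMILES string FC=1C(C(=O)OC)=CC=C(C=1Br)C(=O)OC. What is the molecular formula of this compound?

C10H8BrFO4

Walk through each heavy atom and fill implicit hydrogens from standard valence (C 4, N 3, O 2, S 2, halogen 1):
  atom 1: F (halogen, monovalent) → 0 H
  atom 2: C, bond orders sum to 4 (valence 4) → 0 H
  atom 3: C, bond orders sum to 4 (valence 4) → 0 H
  atom 4: C, bond orders sum to 4 (valence 4) → 0 H
  atom 5: O, bond orders sum to 2 (valence 2) → 0 H
  atom 6: O, bond orders sum to 2 (valence 2) → 0 H
  atom 7: C, bond orders sum to 1 (valence 4) → 3 H
  atom 8: C, bond orders sum to 3 (valence 4) → 1 H
  atom 9: C, bond orders sum to 3 (valence 4) → 1 H
  atom 10: C, bond orders sum to 4 (valence 4) → 0 H
  atom 11: C, bond orders sum to 4 (valence 4) → 0 H
  atom 12: Br (halogen, monovalent) → 0 H
  atom 13: C, bond orders sum to 4 (valence 4) → 0 H
  atom 14: O, bond orders sum to 2 (valence 2) → 0 H
  atom 15: O, bond orders sum to 2 (valence 2) → 0 H
  atom 16: C, bond orders sum to 1 (valence 4) → 3 H
Totals → C:10, H:8, Br:1, F:1, O:4.
In Hill order: C10H8BrFO4.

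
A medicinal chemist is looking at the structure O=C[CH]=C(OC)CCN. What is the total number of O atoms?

Scan the SMILES for O atoms (remember two-letter symbols like Cl and Br are single atoms).
Oxygen count: 2.

2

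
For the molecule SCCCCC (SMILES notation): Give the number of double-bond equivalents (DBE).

Degree of unsaturation = (number of rings) + (number of π bonds).
Ring closures in the SMILES: 0.
π bonds: none → 0 DoU from unsaturation.
Total DoU = 0 + 0 = 0.

0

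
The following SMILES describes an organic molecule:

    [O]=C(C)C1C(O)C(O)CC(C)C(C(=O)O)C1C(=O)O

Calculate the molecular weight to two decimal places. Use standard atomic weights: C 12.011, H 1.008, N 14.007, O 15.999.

274.27 g/mol

First, the molecular formula is C12H18O7 (counting implicit H from valence).
  C: 12 × 12.011 = 144.132
  H: 18 × 1.008 = 18.144
  O: 7 × 15.999 = 111.993
Sum: 12×12.011 + 18×1.008 + 7×15.999 = 274.269 → 274.27 g/mol.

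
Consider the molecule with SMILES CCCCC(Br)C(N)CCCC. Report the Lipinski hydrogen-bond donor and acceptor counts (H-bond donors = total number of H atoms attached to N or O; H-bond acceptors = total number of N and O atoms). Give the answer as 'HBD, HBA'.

2, 1

Donors: find every N or O and count the H atoms it carries.
  atom 8 (N): bond orders sum to 1 → 2 H
Lipinski HBD = 2.
Acceptors: N atoms = 1, O atoms = 0 → HBA = 1.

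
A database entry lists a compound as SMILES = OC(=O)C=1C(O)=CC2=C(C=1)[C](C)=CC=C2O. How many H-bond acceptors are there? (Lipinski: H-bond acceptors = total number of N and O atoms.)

4

N atoms: 0; O atoms: 4.
Lipinski HBA = 0 + 4 = 4.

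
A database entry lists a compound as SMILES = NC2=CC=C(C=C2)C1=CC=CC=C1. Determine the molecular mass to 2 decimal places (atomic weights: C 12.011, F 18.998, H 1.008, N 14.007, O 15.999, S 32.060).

First, the molecular formula is C12H11N (counting implicit H from valence).
  C: 12 × 12.011 = 144.132
  H: 11 × 1.008 = 11.088
  N: 1 × 14.007 = 14.007
Sum: 12×12.011 + 11×1.008 + 1×14.007 = 169.227 → 169.23 g/mol.

169.23 g/mol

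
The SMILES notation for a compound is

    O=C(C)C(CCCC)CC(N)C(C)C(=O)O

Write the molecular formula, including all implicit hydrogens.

C12H23NO3

Walk through each heavy atom and fill implicit hydrogens from standard valence (C 4, N 3, O 2, S 2, halogen 1):
  atom 1: O, bond orders sum to 2 (valence 2) → 0 H
  atom 2: C, bond orders sum to 4 (valence 4) → 0 H
  atom 3: C, bond orders sum to 1 (valence 4) → 3 H
  atom 4: C, bond orders sum to 3 (valence 4) → 1 H
  atom 5: C, bond orders sum to 2 (valence 4) → 2 H
  atom 6: C, bond orders sum to 2 (valence 4) → 2 H
  atom 7: C, bond orders sum to 2 (valence 4) → 2 H
  atom 8: C, bond orders sum to 1 (valence 4) → 3 H
  atom 9: C, bond orders sum to 2 (valence 4) → 2 H
  atom 10: C, bond orders sum to 3 (valence 4) → 1 H
  atom 11: N, bond orders sum to 1 (valence 3) → 2 H
  atom 12: C, bond orders sum to 3 (valence 4) → 1 H
  atom 13: C, bond orders sum to 1 (valence 4) → 3 H
  atom 14: C, bond orders sum to 4 (valence 4) → 0 H
  atom 15: O, bond orders sum to 2 (valence 2) → 0 H
  atom 16: O, bond orders sum to 1 (valence 2) → 1 H
Totals → C:12, H:23, N:1, O:3.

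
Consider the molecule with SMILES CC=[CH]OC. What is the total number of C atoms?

Count every carbon token in the SMILES (each C, including those in ring-closure positions and inside branches).
Carbon count: 4.

4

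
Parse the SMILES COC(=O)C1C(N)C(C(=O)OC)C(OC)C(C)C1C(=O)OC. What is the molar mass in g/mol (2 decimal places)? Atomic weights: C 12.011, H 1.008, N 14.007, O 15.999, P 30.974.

317.34 g/mol

First, the molecular formula is C14H23NO7 (counting implicit H from valence).
  C: 14 × 12.011 = 168.154
  H: 23 × 1.008 = 23.184
  N: 1 × 14.007 = 14.007
  O: 7 × 15.999 = 111.993
Sum: 14×12.011 + 23×1.008 + 1×14.007 + 7×15.999 = 317.338 → 317.34 g/mol.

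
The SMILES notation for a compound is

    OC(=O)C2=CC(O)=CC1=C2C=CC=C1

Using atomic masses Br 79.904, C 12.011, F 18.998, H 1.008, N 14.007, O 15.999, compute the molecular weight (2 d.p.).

First, the molecular formula is C11H8O3 (counting implicit H from valence).
  C: 11 × 12.011 = 132.121
  H: 8 × 1.008 = 8.064
  O: 3 × 15.999 = 47.997
Sum: 11×12.011 + 8×1.008 + 3×15.999 = 188.182 → 188.18 g/mol.

188.18 g/mol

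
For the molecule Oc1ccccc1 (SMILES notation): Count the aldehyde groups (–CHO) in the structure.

Scan the SMILES for the aldehyde motif — none present.
Groups that are present: 1 hydroxyl.

0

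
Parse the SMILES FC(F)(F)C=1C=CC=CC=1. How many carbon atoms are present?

7

Count every carbon token in the SMILES (each C, including those in ring-closure positions and inside branches).
Carbon count: 7.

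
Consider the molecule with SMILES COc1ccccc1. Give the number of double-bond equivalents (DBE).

Molecular formula: C7H8O.
DoU = (2C + 2 + N − H − X) / 2, where X is the halogen count and O/S are ignored.
    = (2·7 + 2 + 0 − 8 − 0) / 2 = 8 / 2 = 4.

4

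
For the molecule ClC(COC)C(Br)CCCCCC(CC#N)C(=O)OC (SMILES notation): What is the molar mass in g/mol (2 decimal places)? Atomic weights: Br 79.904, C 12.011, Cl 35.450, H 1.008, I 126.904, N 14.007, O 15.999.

368.70 g/mol

First, the molecular formula is C14H23BrClNO3 (counting implicit H from valence).
  Br: 1 × 79.904 = 79.904
  C: 14 × 12.011 = 168.154
  Cl: 1 × 35.450 = 35.450
  H: 23 × 1.008 = 23.184
  N: 1 × 14.007 = 14.007
  O: 3 × 15.999 = 47.997
Sum: 1×79.904 + 14×12.011 + 1×35.450 + 23×1.008 + 1×14.007 + 3×15.999 = 368.696 → 368.70 g/mol.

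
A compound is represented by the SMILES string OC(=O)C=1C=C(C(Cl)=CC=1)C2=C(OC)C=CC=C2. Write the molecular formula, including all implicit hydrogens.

C14H11ClO3

Walk through each heavy atom and fill implicit hydrogens from standard valence (C 4, N 3, O 2, S 2, halogen 1):
  atom 1: O, bond orders sum to 1 (valence 2) → 1 H
  atom 2: C, bond orders sum to 4 (valence 4) → 0 H
  atom 3: O, bond orders sum to 2 (valence 2) → 0 H
  atom 4: C, bond orders sum to 4 (valence 4) → 0 H
  atom 5: C, bond orders sum to 3 (valence 4) → 1 H
  atom 6: C, bond orders sum to 4 (valence 4) → 0 H
  atom 7: C, bond orders sum to 4 (valence 4) → 0 H
  atom 8: Cl (halogen, monovalent) → 0 H
  atom 9: C, bond orders sum to 3 (valence 4) → 1 H
  atom 10: C, bond orders sum to 3 (valence 4) → 1 H
  atom 11: C, bond orders sum to 4 (valence 4) → 0 H
  atom 12: C, bond orders sum to 4 (valence 4) → 0 H
  atom 13: O, bond orders sum to 2 (valence 2) → 0 H
  atom 14: C, bond orders sum to 1 (valence 4) → 3 H
  atom 15: C, bond orders sum to 3 (valence 4) → 1 H
  atom 16: C, bond orders sum to 3 (valence 4) → 1 H
  atom 17: C, bond orders sum to 3 (valence 4) → 1 H
  atom 18: C, bond orders sum to 3 (valence 4) → 1 H
Totals → C:14, H:11, Cl:1, O:3.
In Hill order: C14H11ClO3.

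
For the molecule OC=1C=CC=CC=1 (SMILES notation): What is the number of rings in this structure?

In SMILES, each pair of matching ring-closure digits denotes one ring-closing bond; the number of such bonds equals the number of independent rings.
Ring-closure bonds here: 1.

1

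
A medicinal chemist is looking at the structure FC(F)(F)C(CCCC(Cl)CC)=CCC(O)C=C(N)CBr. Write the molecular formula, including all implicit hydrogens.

C14H22BrClF3NO

Walk through each heavy atom and fill implicit hydrogens from standard valence (C 4, N 3, O 2, S 2, halogen 1):
  atom 1: F (halogen, monovalent) → 0 H
  atom 2: C, bond orders sum to 4 (valence 4) → 0 H
  atom 3: F (halogen, monovalent) → 0 H
  atom 4: F (halogen, monovalent) → 0 H
  atom 5: C, bond orders sum to 4 (valence 4) → 0 H
  atom 6: C, bond orders sum to 2 (valence 4) → 2 H
  atom 7: C, bond orders sum to 2 (valence 4) → 2 H
  atom 8: C, bond orders sum to 2 (valence 4) → 2 H
  atom 9: C, bond orders sum to 3 (valence 4) → 1 H
  atom 10: Cl (halogen, monovalent) → 0 H
  atom 11: C, bond orders sum to 2 (valence 4) → 2 H
  atom 12: C, bond orders sum to 1 (valence 4) → 3 H
  atom 13: C, bond orders sum to 3 (valence 4) → 1 H
  atom 14: C, bond orders sum to 2 (valence 4) → 2 H
  atom 15: C, bond orders sum to 3 (valence 4) → 1 H
  atom 16: O, bond orders sum to 1 (valence 2) → 1 H
  atom 17: C, bond orders sum to 3 (valence 4) → 1 H
  atom 18: C, bond orders sum to 4 (valence 4) → 0 H
  atom 19: N, bond orders sum to 1 (valence 3) → 2 H
  atom 20: C, bond orders sum to 2 (valence 4) → 2 H
  atom 21: Br (halogen, monovalent) → 0 H
Totals → C:14, H:22, Br:1, Cl:1, F:3, N:1, O:1.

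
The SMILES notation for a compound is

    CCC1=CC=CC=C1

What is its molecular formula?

Walk through each heavy atom and fill implicit hydrogens from standard valence (C 4, N 3, O 2, S 2, halogen 1):
  atom 1: C, bond orders sum to 1 (valence 4) → 3 H
  atom 2: C, bond orders sum to 2 (valence 4) → 2 H
  atom 3: C, bond orders sum to 4 (valence 4) → 0 H
  atom 4: C, bond orders sum to 3 (valence 4) → 1 H
  atom 5: C, bond orders sum to 3 (valence 4) → 1 H
  atom 6: C, bond orders sum to 3 (valence 4) → 1 H
  atom 7: C, bond orders sum to 3 (valence 4) → 1 H
  atom 8: C, bond orders sum to 3 (valence 4) → 1 H
Totals → C:8, H:10.

C8H10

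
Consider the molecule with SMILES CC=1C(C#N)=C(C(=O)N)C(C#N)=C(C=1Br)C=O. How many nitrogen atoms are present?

Scan the SMILES for N atoms (remember two-letter symbols like Cl and Br are single atoms).
Nitrogen count: 3.

3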